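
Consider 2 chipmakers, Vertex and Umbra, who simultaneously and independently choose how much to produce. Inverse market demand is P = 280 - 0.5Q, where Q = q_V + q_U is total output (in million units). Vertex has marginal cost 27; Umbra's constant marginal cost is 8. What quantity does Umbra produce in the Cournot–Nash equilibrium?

194

Vertex's profit: π_V = (280 - 0.5Q)q_V - (27q_V). Setting ∂π_V/∂q_V = 0: 253 - q_V - (1/2)(q_U) = 0.
Umbra's first-order condition: 272 - q_U - (1/2)(q_V) = 0.
Rearranging gives the reaction functions q_V = (253 - (1/2)q_U) and q_U = (272 - (1/2)q_V).
Solving the pair: q_V = 156, q_U = 194.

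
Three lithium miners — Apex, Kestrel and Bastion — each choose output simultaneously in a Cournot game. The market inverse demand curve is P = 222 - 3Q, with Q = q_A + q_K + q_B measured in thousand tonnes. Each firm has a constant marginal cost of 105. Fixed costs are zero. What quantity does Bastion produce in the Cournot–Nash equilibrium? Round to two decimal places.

Each firm earns π_i = (222 - 3Q)q_i - 105q_i.
First-order condition (treating rivals' output as given): 117 - 6q_i - 3·Σ_{j≠i} q_j = 0.
With identical firms every q_j equals q_i, so Σ_{j≠i} q_j = 2q_i and 117 = 12q_i, giving q_i = 39/4.

9.75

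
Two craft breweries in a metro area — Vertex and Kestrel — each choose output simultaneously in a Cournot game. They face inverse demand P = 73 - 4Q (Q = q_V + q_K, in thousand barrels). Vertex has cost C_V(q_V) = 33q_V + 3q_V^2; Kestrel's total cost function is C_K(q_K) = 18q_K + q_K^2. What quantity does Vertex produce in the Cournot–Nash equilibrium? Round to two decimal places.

Vertex's profit: π_V = (73 - 4Q)q_V - (33q_V + 3q_V²). Setting ∂π_V/∂q_V = 0: 40 - 14q_V - 4(q_K) = 0.
Kestrel's profit: π_K = (73 - 4Q)q_K - (18q_K + q_K²). Setting ∂π_K/∂q_K = 0: 55 - 10q_K - 4(q_V) = 0.
Best responses: q_V = (40 - 4q_K)/14, q_K = (55 - 4q_V)/10.
Substituting one into the other gives q_V = 45/31 and q_K = 305/62.

1.45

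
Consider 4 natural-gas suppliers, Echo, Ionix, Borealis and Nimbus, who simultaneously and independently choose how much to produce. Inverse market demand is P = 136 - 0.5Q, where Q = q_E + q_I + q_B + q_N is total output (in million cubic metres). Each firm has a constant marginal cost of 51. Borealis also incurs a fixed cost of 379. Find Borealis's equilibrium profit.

199

Each firm earns π_i = (136 - 0.5Q)q_i - 51q_i.
First-order condition (treating rivals' output as given): 85 - q_i - (1/2)·Σ_{j≠i} q_j = 0.
With identical firms every q_j equals q_i, so Σ_{j≠i} q_j = 3q_i and 85 = (5/2)q_i, giving q_i = 34.
Price P = 136 - (1/2)·136 = 68.
Borealis's profit: (68 - 51)·34 - 379 = 199.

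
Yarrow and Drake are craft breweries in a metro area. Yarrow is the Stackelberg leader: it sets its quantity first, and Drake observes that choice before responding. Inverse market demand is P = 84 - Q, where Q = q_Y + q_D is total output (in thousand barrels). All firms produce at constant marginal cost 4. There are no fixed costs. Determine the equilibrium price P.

The follower Drake best-responds to any q_Y: π_D = (84 - Q)q_D - 4q_D.
Setting the follower's marginal profit to zero, 80 - q_Y - 2q_D = 0, i.e. q_D = (80 - q_Y)/2.
The leader anticipates this reaction. Substituting into P = 84 - Q gives P = 44 - (1/2)q_Y, so π_Y = (44 - (1/2)q_Y)q_Y - 4q_Y.
Leader FOC: 40 - q_Y = 0, so q_Y = 40.
Then q_D = (80 - 40)/2 = 20.
Total output Q = 60, so price P = 84 - 60 = 24.

24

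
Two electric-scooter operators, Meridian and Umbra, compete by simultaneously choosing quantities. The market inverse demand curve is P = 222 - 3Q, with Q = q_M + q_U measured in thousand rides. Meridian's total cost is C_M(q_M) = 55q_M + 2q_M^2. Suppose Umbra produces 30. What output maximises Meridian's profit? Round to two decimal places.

7.70

With the rival's output fixed at 30, Meridian's profit is π_M = (222 - 3·30 - 3q_M)q_M - (55q_M + 2q_M²) = (132 - 3q_M)q_M - (55q_M + 2q_M²).
∂π_M/∂q_M = 77 - 10q_M = 0, so q_M = 77/10.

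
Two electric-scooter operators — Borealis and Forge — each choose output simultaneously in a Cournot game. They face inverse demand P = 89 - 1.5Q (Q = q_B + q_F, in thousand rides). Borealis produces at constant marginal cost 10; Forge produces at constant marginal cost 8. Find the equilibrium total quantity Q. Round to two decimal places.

35.56

Borealis's profit: π_B = (89 - 1.5Q)q_B - (10q_B). Setting ∂π_B/∂q_B = 0: 79 - 3q_B - (3/2)(q_F) = 0.
Forge's profit: π_F = (89 - 1.5Q)q_F - (8q_F). Setting ∂π_F/∂q_F = 0: 81 - 3q_F - (3/2)(q_B) = 0.
Best responses: q_B = (79 - (3/2)q_F)/3, q_F = (81 - (3/2)q_B)/3.
Solving the pair: q_B = 154/9, q_F = 166/9.
Total output Q = 154/9 + 166/9 = 320/9.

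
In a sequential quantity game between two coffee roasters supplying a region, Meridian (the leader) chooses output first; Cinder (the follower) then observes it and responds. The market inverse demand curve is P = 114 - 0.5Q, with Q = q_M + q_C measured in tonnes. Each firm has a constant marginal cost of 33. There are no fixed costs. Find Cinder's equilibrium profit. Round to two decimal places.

The follower Cinder best-responds to any q_M: π_C = (114 - 0.5Q)q_C - 33q_C.
Follower FOC: 81 - (1/2)q_M - q_C = 0, so q_C(q_M) = (81 - (1/2)q_M).
The leader anticipates this reaction. Substituting into P = 114 - 0.5Q gives P = 147/2 - (1/4)q_M, so π_M = (147/2 - (1/4)q_M)q_M - 33q_M.
The leader's first-order condition 81/2 - (1/2)q_M = 0 yields q_M = 81.
Then q_C = (81 - (1/2)·81) = 81/2.
Price P = 114 - (1/2)·(243/2) = 213/4.
Cinder's profit: (213/4 - 33)·(81/2) = 820.1250.

820.13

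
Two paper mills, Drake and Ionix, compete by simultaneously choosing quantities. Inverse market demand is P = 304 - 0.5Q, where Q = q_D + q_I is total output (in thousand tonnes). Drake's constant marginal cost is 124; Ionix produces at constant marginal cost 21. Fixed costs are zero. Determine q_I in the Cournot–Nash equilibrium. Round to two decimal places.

257.33

Drake's profit: π_D = (304 - 0.5Q)q_D - (124q_D). Setting ∂π_D/∂q_D = 0: 180 - q_D - (1/2)(q_I) = 0.
Ionix's profit: π_I = (304 - 0.5Q)q_I - (21q_I). Setting ∂π_I/∂q_I = 0: 283 - q_I - (1/2)(q_D) = 0.
Rearranging gives the reaction functions q_D = (180 - (1/2)q_I) and q_I = (283 - (1/2)q_D).
Substituting one into the other gives q_D = 154/3 and q_I = 772/3.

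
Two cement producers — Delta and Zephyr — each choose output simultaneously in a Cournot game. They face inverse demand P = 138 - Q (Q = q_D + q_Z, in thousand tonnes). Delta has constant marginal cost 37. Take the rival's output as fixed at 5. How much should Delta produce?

48

With the rival's output fixed at 5, Delta's profit is π_D = (138 - 5 - q_D)q_D - (37q_D) = (133 - q_D)q_D - (37q_D).
∂π_D/∂q_D = 96 - 2q_D = 0, so q_D = 48.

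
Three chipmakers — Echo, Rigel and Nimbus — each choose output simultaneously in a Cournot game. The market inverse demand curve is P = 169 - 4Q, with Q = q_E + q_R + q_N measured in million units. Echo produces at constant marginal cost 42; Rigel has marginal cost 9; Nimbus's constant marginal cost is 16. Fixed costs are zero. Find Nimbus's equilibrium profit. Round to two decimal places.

462.25

Echo's profit: π_E = (169 - 4Q)q_E - (42q_E). Setting ∂π_E/∂q_E = 0: 127 - 8q_E - 4(q_R + q_N) = 0.
Rigel's first-order condition: 160 - 8q_R - 4(q_E + q_N) = 0.
Nimbus's profit: π_N = (169 - 4Q)q_N - (16q_N). Setting ∂π_N/∂q_N = 0: 153 - 8q_N - 4(q_E + q_R) = 0.
Adding the 3 conditions: 440 − 8Q − 8Q = 0, i.e. Q = 55/2.
Back-substituting: q_E = (127 − 110)/4 = 17/4, q_R = (160 − 110)/4 = 25/2, q_N = (153 − 110)/4 = 43/4.
Price P = 169 - 4·(55/2) = 59.
Nimbus's profit: (59 - 16)·(43/4) = 1849/4.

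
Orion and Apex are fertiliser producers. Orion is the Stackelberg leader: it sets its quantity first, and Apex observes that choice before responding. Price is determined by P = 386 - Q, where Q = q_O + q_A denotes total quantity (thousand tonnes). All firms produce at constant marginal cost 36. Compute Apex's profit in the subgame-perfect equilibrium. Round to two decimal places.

7656.25

Solve by backward induction. Given q_O, the follower Apex maximises π_A = (386 - q_O - q_A)q_A - 36q_A.
∂π_A/∂q_A = 350 - q_O - 2q_A = 0 gives the reaction function q_A = (350 - q_O)/2.
Orion substitutes q_A(q_O) into its own profit: π_O = q_O(386 - q_O - (350 - q_O)/2) - 36q_O = (211 - (1/2)q_O)q_O - 36q_O.
Leader FOC: 175 - q_O = 0, so q_O = 175.
Then q_A = (350 - 175)/2 = 175/2.
Price P = 386 - 525/2 = 247/2.
Apex's profit: (247/2 - 36)·(175/2) = 7656.2500.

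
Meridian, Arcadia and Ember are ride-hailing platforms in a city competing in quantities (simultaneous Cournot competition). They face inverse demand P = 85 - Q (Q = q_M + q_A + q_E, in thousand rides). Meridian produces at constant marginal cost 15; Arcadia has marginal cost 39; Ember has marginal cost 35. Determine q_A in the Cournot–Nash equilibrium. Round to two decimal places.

Meridian's profit: π_M = (85 - Q)q_M - (15q_M). Setting ∂π_M/∂q_M = 0: 70 - 2q_M - (q_A + q_E) = 0.
Arcadia's first-order condition: 46 - 2q_A - (q_M + q_E) = 0.
Ember's first-order condition: 50 - 2q_E - (q_M + q_A) = 0.
Adding the 3 first-order conditions: 166 − 4Q = 0, so Q = 83/2.
Back-substituting: q_M = (70 − 83/2) = 57/2, q_A = (46 − 83/2) = 9/2, q_E = (50 − 83/2) = 17/2.

4.50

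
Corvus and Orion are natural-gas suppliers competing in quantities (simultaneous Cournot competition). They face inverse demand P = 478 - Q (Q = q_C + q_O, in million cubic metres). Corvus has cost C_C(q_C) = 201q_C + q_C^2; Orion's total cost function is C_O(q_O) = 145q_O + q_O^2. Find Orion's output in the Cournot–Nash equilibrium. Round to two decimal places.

Corvus's profit: π_C = (478 - Q)q_C - (201q_C + q_C²). Setting ∂π_C/∂q_C = 0: 277 - 4q_C - (q_O) = 0.
Orion's first-order condition: 333 - 4q_O - (q_C) = 0.
Rearranging gives the reaction functions q_C = (277 - q_O)/4 and q_O = (333 - q_C)/4.
Solving the pair: q_C = 155/3, q_O = 211/3.

70.33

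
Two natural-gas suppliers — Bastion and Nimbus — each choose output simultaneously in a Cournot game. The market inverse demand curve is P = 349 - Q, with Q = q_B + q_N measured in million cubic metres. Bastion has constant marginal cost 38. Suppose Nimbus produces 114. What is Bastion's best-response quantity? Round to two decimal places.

98.50

With the rival's output fixed at 114, Bastion's profit is π_B = (349 - 114 - q_B)q_B - (38q_B) = (235 - q_B)q_B - (38q_B).
∂π_B/∂q_B = 197 - 2q_B = 0, so q_B = 197/2.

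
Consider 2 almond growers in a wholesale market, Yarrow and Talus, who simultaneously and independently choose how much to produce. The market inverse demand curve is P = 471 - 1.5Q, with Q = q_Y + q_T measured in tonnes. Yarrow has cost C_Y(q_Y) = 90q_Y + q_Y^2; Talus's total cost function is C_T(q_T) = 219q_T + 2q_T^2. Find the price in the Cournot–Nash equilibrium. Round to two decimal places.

334.63

Yarrow's profit: π_Y = (471 - 1.5Q)q_Y - (90q_Y + q_Y²). Setting ∂π_Y/∂q_Y = 0: 381 - 5q_Y - (3/2)(q_T) = 0.
Talus's profit: π_T = (471 - 1.5Q)q_T - (219q_T + 2q_T²). Setting ∂π_T/∂q_T = 0: 252 - 7q_T - (3/2)(q_Y) = 0.
So q_Y = (381 - (3/2)q_T)/5 and q_T = (252 - (3/2)q_Y)/7.
Solving the pair: q_Y = 69.8931, q_T = 21.0229.
Total output Q = 90.9160, so price P = 471 - (3/2)·90.9160 = 334.6260.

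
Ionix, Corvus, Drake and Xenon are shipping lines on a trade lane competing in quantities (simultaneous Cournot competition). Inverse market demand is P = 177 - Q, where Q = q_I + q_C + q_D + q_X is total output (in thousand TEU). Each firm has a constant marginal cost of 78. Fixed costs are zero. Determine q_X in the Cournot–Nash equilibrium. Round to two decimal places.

19.80

Each firm earns π_i = (177 - Q)q_i - 78q_i.
First-order condition (treating rivals' output as given): 99 - 2q_i - Σ_{j≠i} q_j = 0.
With identical firms every q_j equals q_i, so Σ_{j≠i} q_j = 3q_i and 99 = 5q_i, giving q_i = 99/5.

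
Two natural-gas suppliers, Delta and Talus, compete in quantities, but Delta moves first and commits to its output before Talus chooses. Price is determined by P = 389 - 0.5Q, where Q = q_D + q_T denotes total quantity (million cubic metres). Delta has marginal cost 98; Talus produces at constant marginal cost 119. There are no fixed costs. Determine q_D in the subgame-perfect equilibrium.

312

Solve by backward induction. Given q_D, the follower Talus maximises π_T = (389 - (1/2)q_D - (1/2)q_T)q_T - 119q_T.
Follower FOC: 270 - (1/2)q_D - q_T = 0, so q_T(q_D) = (270 - (1/2)q_D).
Delta substitutes q_T(q_D) into its own profit: π_D = q_D(389 - (1/2)q_D - (270 - (1/2)q_D)/2) - 98q_D = (254 - (1/4)q_D)q_D - 98q_D.
The leader's first-order condition 156 - (1/2)q_D = 0 yields q_D = 312.
Then q_T = (270 - (1/2)·312) = 114.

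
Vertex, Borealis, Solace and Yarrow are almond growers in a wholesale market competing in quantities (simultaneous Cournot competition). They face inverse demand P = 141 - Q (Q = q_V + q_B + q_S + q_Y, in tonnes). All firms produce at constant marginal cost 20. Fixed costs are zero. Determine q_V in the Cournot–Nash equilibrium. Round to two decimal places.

Each firm earns π_i = (141 - Q)q_i - 20q_i.
Setting ∂π_i/∂q_i = 0 with rivals' quantities fixed: 121 - 2q_i - Σ_{j≠i} q_j = 0.
By symmetry each firm produces the same amount; substituting Σ_{j≠i} q_j = 3q_i yields q_i = 121/5.

24.20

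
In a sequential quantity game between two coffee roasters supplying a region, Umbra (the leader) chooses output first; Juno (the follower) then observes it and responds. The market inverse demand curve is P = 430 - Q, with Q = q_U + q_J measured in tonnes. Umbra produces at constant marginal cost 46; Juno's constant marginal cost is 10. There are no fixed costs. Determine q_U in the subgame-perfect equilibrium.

174

Solve by backward induction. Given q_U, the follower Juno maximises π_J = (430 - q_U - q_J)q_J - 10q_J.
Follower FOC: 420 - q_U - 2q_J = 0, so q_J(q_U) = (420 - q_U)/2.
Umbra substitutes q_J(q_U) into its own profit: π_U = q_U(430 - q_U - (420 - q_U)/2) - 46q_U = (220 - (1/2)q_U)q_U - 46q_U.
The leader's first-order condition 174 - q_U = 0 yields q_U = 174.
Then q_J = (420 - 174)/2 = 123.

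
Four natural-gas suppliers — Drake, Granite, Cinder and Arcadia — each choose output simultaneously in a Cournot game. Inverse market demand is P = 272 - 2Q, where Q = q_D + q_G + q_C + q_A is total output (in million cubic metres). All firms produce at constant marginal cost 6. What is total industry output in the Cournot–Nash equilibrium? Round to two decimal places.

106.40

A representative firm's profit is π_i = q_i(272 - 2Q) - 6q_i.
First-order condition (treating rivals' output as given): 266 - 4q_i - 2·Σ_{j≠i} q_j = 0.
By symmetry each firm produces the same amount; substituting Σ_{j≠i} q_j = 3q_i yields q_i = 266/10 = 133/5.
Total output Q = 133/5 + 133/5 + 133/5 + 133/5 = 532/5.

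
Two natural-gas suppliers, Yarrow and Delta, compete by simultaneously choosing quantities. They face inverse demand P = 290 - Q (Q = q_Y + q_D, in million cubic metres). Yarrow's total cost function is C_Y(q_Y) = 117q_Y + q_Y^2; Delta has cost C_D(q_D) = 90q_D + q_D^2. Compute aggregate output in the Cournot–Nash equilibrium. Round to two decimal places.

74.60

Yarrow's profit: π_Y = (290 - Q)q_Y - (117q_Y + q_Y²). Setting ∂π_Y/∂q_Y = 0: 173 - 4q_Y - (q_D) = 0.
Delta's profit: π_D = (290 - Q)q_D - (90q_D + q_D²). Setting ∂π_D/∂q_D = 0: 200 - 4q_D - (q_Y) = 0.
Rearranging gives the reaction functions q_Y = (173 - q_D)/4 and q_D = (200 - q_Y)/4.
Solving the pair: q_Y = 164/5, q_D = 209/5.
Total output Q = 164/5 + 209/5 = 373/5.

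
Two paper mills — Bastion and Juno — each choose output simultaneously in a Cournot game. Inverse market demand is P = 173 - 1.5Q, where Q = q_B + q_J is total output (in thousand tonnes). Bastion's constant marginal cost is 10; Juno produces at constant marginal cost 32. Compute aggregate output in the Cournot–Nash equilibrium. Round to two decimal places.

67.56

Bastion's profit: π_B = (173 - 1.5Q)q_B - (10q_B). Setting ∂π_B/∂q_B = 0: 163 - 3q_B - (3/2)(q_J) = 0.
Juno's profit: π_J = (173 - 1.5Q)q_J - (32q_J). Setting ∂π_J/∂q_J = 0: 141 - 3q_J - (3/2)(q_B) = 0.
So q_B = (163 - (3/2)q_J)/3 and q_J = (141 - (3/2)q_B)/3.
Substituting one into the other gives q_B = 370/9 and q_J = 238/9.
Total output Q = 370/9 + 238/9 = 608/9.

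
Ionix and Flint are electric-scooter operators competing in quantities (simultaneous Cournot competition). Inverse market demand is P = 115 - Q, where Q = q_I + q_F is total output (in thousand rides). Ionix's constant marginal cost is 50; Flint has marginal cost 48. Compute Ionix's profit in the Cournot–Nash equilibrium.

Ionix's profit: π_I = (115 - Q)q_I - (50q_I). Setting ∂π_I/∂q_I = 0: 65 - 2q_I - (q_F) = 0.
Flint's profit: π_F = (115 - Q)q_F - (48q_F). Setting ∂π_F/∂q_F = 0: 67 - 2q_F - (q_I) = 0.
Rearranging gives the reaction functions q_I = (65 - q_F)/2 and q_F = (67 - q_I)/2.
Substituting one into the other gives q_I = 21 and q_F = 23.
Price P = 115 - 44 = 71.
Ionix's profit: (71 - 50)·21 = 441.

441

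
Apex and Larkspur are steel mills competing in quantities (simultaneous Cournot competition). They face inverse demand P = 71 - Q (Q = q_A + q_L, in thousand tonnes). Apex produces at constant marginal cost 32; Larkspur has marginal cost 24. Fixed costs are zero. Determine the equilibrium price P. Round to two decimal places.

42.33

Apex's profit: π_A = (71 - Q)q_A - (32q_A). Setting ∂π_A/∂q_A = 0: 39 - 2q_A - (q_L) = 0.
Larkspur's first-order condition: 47 - 2q_L - (q_A) = 0.
Rearranging gives the reaction functions q_A = (39 - q_L)/2 and q_L = (47 - q_A)/2.
Substituting one into the other gives q_A = 31/3 and q_L = 55/3.
Total output Q = 86/3, so price P = 71 - 86/3 = 127/3.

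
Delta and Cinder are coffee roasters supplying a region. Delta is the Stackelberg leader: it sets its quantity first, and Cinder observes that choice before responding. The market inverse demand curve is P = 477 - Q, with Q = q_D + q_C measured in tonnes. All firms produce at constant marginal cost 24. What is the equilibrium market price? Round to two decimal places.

The follower Cinder best-responds to any q_D: π_C = (477 - Q)q_C - 24q_C.
Follower FOC: 453 - q_D - 2q_C = 0, so q_C(q_D) = (453 - q_D)/2.
Delta substitutes q_C(q_D) into its own profit: π_D = q_D(477 - q_D - (453 - q_D)/2) - 24q_D = (501/2 - (1/2)q_D)q_D - 24q_D.
Maximising: ∂π_D/∂q_D = 453/2 - q_D = 0, giving q_D = 453/2.
Then q_C = (453 - 453/2)/2 = 453/4.
Total output Q = 1359/4, so price P = 477 - 1359/4 = 549/4.

137.25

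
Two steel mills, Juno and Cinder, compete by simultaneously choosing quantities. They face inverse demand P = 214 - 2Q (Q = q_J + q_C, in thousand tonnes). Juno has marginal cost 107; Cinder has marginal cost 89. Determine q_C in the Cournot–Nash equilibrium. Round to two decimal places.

Juno's profit: π_J = (214 - 2Q)q_J - (107q_J). Setting ∂π_J/∂q_J = 0: 107 - 4q_J - 2(q_C) = 0.
Cinder's profit: π_C = (214 - 2Q)q_C - (89q_C). Setting ∂π_C/∂q_C = 0: 125 - 4q_C - 2(q_J) = 0.
Best responses: q_J = (107 - 2q_C)/4, q_C = (125 - 2q_J)/4.
Substituting one into the other gives q_J = 89/6 and q_C = 143/6.

23.83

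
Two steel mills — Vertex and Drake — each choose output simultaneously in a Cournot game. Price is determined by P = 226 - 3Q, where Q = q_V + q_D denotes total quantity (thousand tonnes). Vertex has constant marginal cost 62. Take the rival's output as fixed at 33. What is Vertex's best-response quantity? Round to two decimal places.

10.83

With the rival's output fixed at 33, Vertex's profit is π_V = (226 - 3·33 - 3q_V)q_V - (62q_V) = (127 - 3q_V)q_V - (62q_V).
∂π_V/∂q_V = 65 - 6q_V = 0, so q_V = 65/6.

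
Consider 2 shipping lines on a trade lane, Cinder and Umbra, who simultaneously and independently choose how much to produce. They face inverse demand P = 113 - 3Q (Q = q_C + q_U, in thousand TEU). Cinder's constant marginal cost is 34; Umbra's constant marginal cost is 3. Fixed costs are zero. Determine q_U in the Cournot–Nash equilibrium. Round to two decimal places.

15.67

Cinder's profit: π_C = (113 - 3Q)q_C - (34q_C). Setting ∂π_C/∂q_C = 0: 79 - 6q_C - 3(q_U) = 0.
Umbra's first-order condition: 110 - 6q_U - 3(q_C) = 0.
Best responses: q_C = (79 - 3q_U)/6, q_U = (110 - 3q_C)/6.
Solving the pair: q_C = 16/3, q_U = 47/3.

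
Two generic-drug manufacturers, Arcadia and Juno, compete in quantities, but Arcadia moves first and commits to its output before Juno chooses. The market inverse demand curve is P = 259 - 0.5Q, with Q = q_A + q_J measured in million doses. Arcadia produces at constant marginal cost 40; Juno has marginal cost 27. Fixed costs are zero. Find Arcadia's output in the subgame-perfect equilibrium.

206

The follower Juno best-responds to any q_A: π_J = (259 - 0.5Q)q_J - 27q_J.
Setting the follower's marginal profit to zero, 232 - (1/2)q_A - q_J = 0, i.e. q_J = (232 - (1/2)q_A).
The leader anticipates this reaction. Substituting into P = 259 - 0.5Q gives P = 143 - (1/4)q_A, so π_A = (143 - (1/4)q_A)q_A - 40q_A.
Maximising: ∂π_A/∂q_A = 103 - (1/2)q_A = 0, giving q_A = 206.
Then q_J = (232 - (1/2)·206) = 129.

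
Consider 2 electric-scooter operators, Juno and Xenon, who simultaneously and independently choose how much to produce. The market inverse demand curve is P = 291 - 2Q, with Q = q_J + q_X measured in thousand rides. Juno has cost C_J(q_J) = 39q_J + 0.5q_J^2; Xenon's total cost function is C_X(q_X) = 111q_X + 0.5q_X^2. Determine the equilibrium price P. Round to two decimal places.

167.57

Juno's profit: π_J = (291 - 2Q)q_J - (39q_J + (1/2)q_J²). Setting ∂π_J/∂q_J = 0: 252 - 5q_J - 2(q_X) = 0.
Xenon's profit: π_X = (291 - 2Q)q_X - (111q_X + (1/2)q_X²). Setting ∂π_X/∂q_X = 0: 180 - 5q_X - 2(q_J) = 0.
So q_J = (252 - 2q_X)/5 and q_X = (180 - 2q_J)/5.
Substituting one into the other gives q_J = 300/7 and q_X = 132/7.
Total output Q = 432/7, so price P = 291 - 2·(432/7) = 1173/7.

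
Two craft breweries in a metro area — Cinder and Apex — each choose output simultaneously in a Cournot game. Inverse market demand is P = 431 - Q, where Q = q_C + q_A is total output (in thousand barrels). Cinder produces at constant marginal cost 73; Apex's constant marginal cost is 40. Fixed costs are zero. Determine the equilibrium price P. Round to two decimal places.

Cinder's profit: π_C = (431 - Q)q_C - (73q_C). Setting ∂π_C/∂q_C = 0: 358 - 2q_C - (q_A) = 0.
Apex's profit: π_A = (431 - Q)q_A - (40q_A). Setting ∂π_A/∂q_A = 0: 391 - 2q_A - (q_C) = 0.
Best responses: q_C = (358 - q_A)/2, q_A = (391 - q_C)/2.
Solving the pair: q_C = 325/3, q_A = 424/3.
Total output Q = 749/3, so price P = 431 - 749/3 = 544/3.

181.33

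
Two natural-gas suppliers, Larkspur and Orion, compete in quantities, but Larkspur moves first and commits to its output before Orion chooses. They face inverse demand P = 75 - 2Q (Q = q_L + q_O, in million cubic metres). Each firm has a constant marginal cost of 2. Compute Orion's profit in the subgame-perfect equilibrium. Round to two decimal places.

Solve by backward induction. Given q_L, the follower Orion maximises π_O = (75 - 2q_L - 2q_O)q_O - 2q_O.
Follower FOC: 73 - 2q_L - 4q_O = 0, so q_O(q_L) = (73 - 2q_L)/4.
The leader anticipates this reaction. Substituting into P = 75 - 2Q gives P = 77/2 - q_L, so π_L = (77/2 - q_L)q_L - 2q_L.
Maximising: ∂π_L/∂q_L = 73/2 - 2q_L = 0, giving q_L = 73/4.
Then q_O = (73 - 2·(73/4))/4 = 73/8.
Price P = 75 - 2·(219/8) = 81/4.
Orion's profit: (81/4 - 2)·(73/8) = 166.5313.

166.53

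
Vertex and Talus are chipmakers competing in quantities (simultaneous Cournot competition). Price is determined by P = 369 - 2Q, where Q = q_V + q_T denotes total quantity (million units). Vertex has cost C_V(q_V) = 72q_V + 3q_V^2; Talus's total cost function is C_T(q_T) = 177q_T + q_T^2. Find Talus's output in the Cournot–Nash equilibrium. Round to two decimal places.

23.68

Vertex's profit: π_V = (369 - 2Q)q_V - (72q_V + 3q_V²). Setting ∂π_V/∂q_V = 0: 297 - 10q_V - 2(q_T) = 0.
Talus's profit: π_T = (369 - 2Q)q_T - (177q_T + q_T²). Setting ∂π_T/∂q_T = 0: 192 - 6q_T - 2(q_V) = 0.
So q_V = (297 - 2q_T)/10 and q_T = (192 - 2q_V)/6.
Solving the pair: q_V = 699/28, q_T = 663/28.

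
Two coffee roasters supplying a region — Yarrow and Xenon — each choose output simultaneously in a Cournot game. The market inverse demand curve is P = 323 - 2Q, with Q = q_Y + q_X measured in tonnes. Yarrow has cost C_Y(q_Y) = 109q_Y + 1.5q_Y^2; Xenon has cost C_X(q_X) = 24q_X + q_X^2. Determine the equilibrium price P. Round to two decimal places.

199.26

Yarrow's profit: π_Y = (323 - 2Q)q_Y - (109q_Y + (3/2)q_Y²). Setting ∂π_Y/∂q_Y = 0: 214 - 7q_Y - 2(q_X) = 0.
Xenon's first-order condition: 299 - 6q_X - 2(q_Y) = 0.
Rearranging gives the reaction functions q_Y = (214 - 2q_X)/7 and q_X = (299 - 2q_Y)/6.
Substituting one into the other gives q_Y = 343/19 and q_X = 1665/38.
Total output Q = 61.8684, so price P = 323 - 2·61.8684 = 199.2632.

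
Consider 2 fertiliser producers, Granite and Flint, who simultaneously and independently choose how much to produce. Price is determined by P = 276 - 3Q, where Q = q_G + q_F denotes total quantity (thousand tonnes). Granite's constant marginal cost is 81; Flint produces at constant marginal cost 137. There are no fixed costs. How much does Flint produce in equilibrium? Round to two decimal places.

9.22

Granite's profit: π_G = (276 - 3Q)q_G - (81q_G). Setting ∂π_G/∂q_G = 0: 195 - 6q_G - 3(q_F) = 0.
Flint's first-order condition: 139 - 6q_F - 3(q_G) = 0.
Rearranging gives the reaction functions q_G = (195 - 3q_F)/6 and q_F = (139 - 3q_G)/6.
Solving the pair: q_G = 251/9, q_F = 83/9.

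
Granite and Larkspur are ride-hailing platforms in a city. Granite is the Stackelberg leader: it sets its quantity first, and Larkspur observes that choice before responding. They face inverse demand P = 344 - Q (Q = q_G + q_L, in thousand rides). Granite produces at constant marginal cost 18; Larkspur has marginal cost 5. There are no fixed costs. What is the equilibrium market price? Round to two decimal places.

Solve by backward induction. Given q_G, the follower Larkspur maximises π_L = (344 - q_G - q_L)q_L - 5q_L.
Setting the follower's marginal profit to zero, 339 - q_G - 2q_L = 0, i.e. q_L = (339 - q_G)/2.
Granite substitutes q_L(q_G) into its own profit: π_G = q_G(344 - q_G - (339 - q_G)/2) - 18q_G = (349/2 - (1/2)q_G)q_G - 18q_G.
The leader's first-order condition 313/2 - q_G = 0 yields q_G = 313/2.
Then q_L = (339 - 313/2)/2 = 365/4.
Total output Q = 991/4, so price P = 344 - 991/4 = 385/4.

96.25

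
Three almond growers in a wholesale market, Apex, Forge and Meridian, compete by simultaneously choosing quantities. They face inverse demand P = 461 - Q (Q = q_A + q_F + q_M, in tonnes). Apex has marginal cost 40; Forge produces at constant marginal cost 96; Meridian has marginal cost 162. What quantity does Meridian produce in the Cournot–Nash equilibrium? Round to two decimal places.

27.75

Apex's profit: π_A = (461 - Q)q_A - (40q_A). Setting ∂π_A/∂q_A = 0: 421 - 2q_A - (q_F + q_M) = 0.
Forge's first-order condition: 365 - 2q_F - (q_A + q_M) = 0.
Meridian's profit: π_M = (461 - Q)q_M - (162q_M). Setting ∂π_M/∂q_M = 0: 299 - 2q_M - (q_A + q_F) = 0.
Summing all 3 equations gives 1085 − 4Q = 0, hence Q = 1085/4.
Back-substituting: q_A = (421 − 1085/4) = 599/4, q_F = (365 − 1085/4) = 375/4, q_M = (299 − 1085/4) = 111/4.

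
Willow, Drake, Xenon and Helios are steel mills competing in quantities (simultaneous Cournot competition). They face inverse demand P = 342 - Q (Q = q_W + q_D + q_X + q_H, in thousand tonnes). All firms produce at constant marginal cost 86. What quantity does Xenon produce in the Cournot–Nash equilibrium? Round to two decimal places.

51.20

A representative firm's profit is π_i = q_i(342 - Q) - 86q_i.
First-order condition (treating rivals' output as given): 256 - 2q_i - Σ_{j≠i} q_j = 0.
By symmetry each firm produces the same amount; substituting Σ_{j≠i} q_j = 3q_i yields q_i = 256/5.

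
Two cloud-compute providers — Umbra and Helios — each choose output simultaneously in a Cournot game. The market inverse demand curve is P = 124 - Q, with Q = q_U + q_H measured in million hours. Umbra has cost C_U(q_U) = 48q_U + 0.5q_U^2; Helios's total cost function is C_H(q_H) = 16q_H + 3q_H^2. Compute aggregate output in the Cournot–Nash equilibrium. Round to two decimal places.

32.52

Umbra's profit: π_U = (124 - Q)q_U - (48q_U + (1/2)q_U²). Setting ∂π_U/∂q_U = 0: 76 - 3q_U - (q_H) = 0.
Helios's profit: π_H = (124 - Q)q_H - (16q_H + 3q_H²). Setting ∂π_H/∂q_H = 0: 108 - 8q_H - (q_U) = 0.
Best responses: q_U = (76 - q_H)/3, q_H = (108 - q_U)/8.
Substituting one into the other gives q_U = 500/23 and q_H = 248/23.
Total output Q = 500/23 + 248/23 = 748/23.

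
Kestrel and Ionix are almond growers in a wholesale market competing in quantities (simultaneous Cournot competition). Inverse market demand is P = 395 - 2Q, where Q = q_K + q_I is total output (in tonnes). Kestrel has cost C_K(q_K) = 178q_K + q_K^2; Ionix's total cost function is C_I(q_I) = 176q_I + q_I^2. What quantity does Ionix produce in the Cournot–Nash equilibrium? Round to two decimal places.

27.50

Kestrel's profit: π_K = (395 - 2Q)q_K - (178q_K + q_K²). Setting ∂π_K/∂q_K = 0: 217 - 6q_K - 2(q_I) = 0.
Ionix's profit: π_I = (395 - 2Q)q_I - (176q_I + q_I²). Setting ∂π_I/∂q_I = 0: 219 - 6q_I - 2(q_K) = 0.
Best responses: q_K = (217 - 2q_I)/6, q_I = (219 - 2q_K)/6.
Substituting one into the other gives q_K = 27 and q_I = 55/2.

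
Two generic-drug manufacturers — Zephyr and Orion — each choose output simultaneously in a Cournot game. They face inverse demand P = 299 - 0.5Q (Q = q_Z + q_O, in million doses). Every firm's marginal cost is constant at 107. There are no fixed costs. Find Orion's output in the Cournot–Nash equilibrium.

A representative firm's profit is π_i = q_i(299 - 0.5Q) - 107q_i.
First-order condition (treating rivals' output as given): 192 - q_i - (1/2)q_j = 0.
By symmetry each firm produces the same amount; substituting q_j = q_i yields q_i = 192/(3/2) = 128.

128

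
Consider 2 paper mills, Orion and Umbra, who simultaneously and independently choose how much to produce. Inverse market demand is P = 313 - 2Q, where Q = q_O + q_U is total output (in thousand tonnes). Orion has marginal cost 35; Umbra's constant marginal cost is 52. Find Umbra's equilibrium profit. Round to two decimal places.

Orion's profit: π_O = (313 - 2Q)q_O - (35q_O). Setting ∂π_O/∂q_O = 0: 278 - 4q_O - 2(q_U) = 0.
Umbra's first-order condition: 261 - 4q_U - 2(q_O) = 0.
Rearranging gives the reaction functions q_O = (278 - 2q_U)/4 and q_U = (261 - 2q_O)/4.
Substituting one into the other gives q_O = 295/6 and q_U = 122/3.
Price P = 313 - 2·(539/6) = 400/3.
Umbra's profit: (400/3 - 52)·(122/3) = 3307.5556.

3307.56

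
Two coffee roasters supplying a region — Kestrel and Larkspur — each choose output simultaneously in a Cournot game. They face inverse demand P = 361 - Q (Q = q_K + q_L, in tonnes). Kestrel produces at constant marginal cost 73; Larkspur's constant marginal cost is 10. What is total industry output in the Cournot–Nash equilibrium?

Kestrel's profit: π_K = (361 - Q)q_K - (73q_K). Setting ∂π_K/∂q_K = 0: 288 - 2q_K - (q_L) = 0.
Larkspur's profit: π_L = (361 - Q)q_L - (10q_L). Setting ∂π_L/∂q_L = 0: 351 - 2q_L - (q_K) = 0.
So q_K = (288 - q_L)/2 and q_L = (351 - q_K)/2.
Solving the pair: q_K = 75, q_L = 138.
Total output Q = 75 + 138 = 213.

213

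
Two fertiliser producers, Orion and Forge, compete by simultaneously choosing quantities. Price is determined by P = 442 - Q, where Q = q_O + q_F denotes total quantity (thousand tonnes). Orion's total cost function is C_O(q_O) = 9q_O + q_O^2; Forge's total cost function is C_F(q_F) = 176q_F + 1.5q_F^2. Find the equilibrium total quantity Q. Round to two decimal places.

133.16

Orion's profit: π_O = (442 - Q)q_O - (9q_O + q_O²). Setting ∂π_O/∂q_O = 0: 433 - 4q_O - (q_F) = 0.
Forge's first-order condition: 266 - 5q_F - (q_O) = 0.
Best responses: q_O = (433 - q_F)/4, q_F = (266 - q_O)/5.
Substituting one into the other gives q_O = 1899/19 and q_F = 631/19.
Total output Q = 1899/19 + 631/19 = 133.1579.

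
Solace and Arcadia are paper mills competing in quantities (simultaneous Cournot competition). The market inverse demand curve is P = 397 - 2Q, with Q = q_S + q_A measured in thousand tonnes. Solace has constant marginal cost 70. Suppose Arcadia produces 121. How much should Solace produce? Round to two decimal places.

21.25

With the rival's output fixed at 121, Solace's profit is π_S = (397 - 2·121 - 2q_S)q_S - (70q_S) = (155 - 2q_S)q_S - (70q_S).
∂π_S/∂q_S = 85 - 4q_S = 0, so q_S = 85/4.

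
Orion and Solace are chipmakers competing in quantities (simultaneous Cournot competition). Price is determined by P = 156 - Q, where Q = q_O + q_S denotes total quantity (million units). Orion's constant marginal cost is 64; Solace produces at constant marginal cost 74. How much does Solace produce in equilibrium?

24

Orion's profit: π_O = (156 - Q)q_O - (64q_O). Setting ∂π_O/∂q_O = 0: 92 - 2q_O - (q_S) = 0.
Solace's first-order condition: 82 - 2q_S - (q_O) = 0.
Rearranging gives the reaction functions q_O = (92 - q_S)/2 and q_S = (82 - q_O)/2.
Solving the pair: q_O = 34, q_S = 24.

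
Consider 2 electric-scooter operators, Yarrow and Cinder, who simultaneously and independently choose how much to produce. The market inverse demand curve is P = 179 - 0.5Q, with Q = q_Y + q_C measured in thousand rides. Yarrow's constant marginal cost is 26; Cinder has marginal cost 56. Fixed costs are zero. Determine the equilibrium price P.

87

Yarrow's profit: π_Y = (179 - 0.5Q)q_Y - (26q_Y). Setting ∂π_Y/∂q_Y = 0: 153 - q_Y - (1/2)(q_C) = 0.
Cinder's first-order condition: 123 - q_C - (1/2)(q_Y) = 0.
So q_Y = (153 - (1/2)q_C) and q_C = (123 - (1/2)q_Y).
Substituting one into the other gives q_Y = 122 and q_C = 62.
Total output Q = 184, so price P = 179 - (1/2)·184 = 87.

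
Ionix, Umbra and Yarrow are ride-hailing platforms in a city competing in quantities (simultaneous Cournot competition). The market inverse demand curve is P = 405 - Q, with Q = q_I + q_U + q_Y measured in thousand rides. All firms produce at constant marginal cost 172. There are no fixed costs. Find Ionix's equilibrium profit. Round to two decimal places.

Each firm earns π_i = (405 - Q)q_i - 172q_i.
Setting ∂π_i/∂q_i = 0 with rivals' quantities fixed: 233 - 2q_i - Σ_{j≠i} q_j = 0.
By symmetry each firm produces the same amount; substituting Σ_{j≠i} q_j = 2q_i yields q_i = 233/4.
Price P = 405 - 699/4 = 921/4.
Ionix's profit: (921/4 - 172)·(233/4) = 3393.0625.

3393.06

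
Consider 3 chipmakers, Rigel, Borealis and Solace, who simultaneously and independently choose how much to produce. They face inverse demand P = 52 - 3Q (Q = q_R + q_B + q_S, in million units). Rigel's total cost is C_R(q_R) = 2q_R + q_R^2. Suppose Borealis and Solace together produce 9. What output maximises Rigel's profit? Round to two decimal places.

With rivals' combined output fixed at 9, Rigel's profit is π_R = (52 - 3·9 - 3q_R)q_R - (2q_R + q_R²) = (25 - 3q_R)q_R - (2q_R + q_R²).
∂π_R/∂q_R = 23 - 8q_R = 0, so q_R = 23/8.

2.88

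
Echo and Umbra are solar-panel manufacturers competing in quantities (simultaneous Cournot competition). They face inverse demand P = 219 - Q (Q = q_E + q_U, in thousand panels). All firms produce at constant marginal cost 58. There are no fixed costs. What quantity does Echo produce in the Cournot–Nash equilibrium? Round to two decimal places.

Each firm earns π_i = (219 - Q)q_i - 58q_i.
First-order condition (treating rivals' output as given): 161 - 2q_i - q_j = 0.
With identical firms every q_j equals q_i, so q_j = q_i and 161 = 3q_i, giving q_i = 161/3.

53.67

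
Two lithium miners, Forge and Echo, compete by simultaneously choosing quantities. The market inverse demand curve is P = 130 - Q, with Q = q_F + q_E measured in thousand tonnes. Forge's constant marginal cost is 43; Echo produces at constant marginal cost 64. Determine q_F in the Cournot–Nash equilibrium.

36

Forge's profit: π_F = (130 - Q)q_F - (43q_F). Setting ∂π_F/∂q_F = 0: 87 - 2q_F - (q_E) = 0.
Echo's first-order condition: 66 - 2q_E - (q_F) = 0.
So q_F = (87 - q_E)/2 and q_E = (66 - q_F)/2.
Substituting one into the other gives q_F = 36 and q_E = 15.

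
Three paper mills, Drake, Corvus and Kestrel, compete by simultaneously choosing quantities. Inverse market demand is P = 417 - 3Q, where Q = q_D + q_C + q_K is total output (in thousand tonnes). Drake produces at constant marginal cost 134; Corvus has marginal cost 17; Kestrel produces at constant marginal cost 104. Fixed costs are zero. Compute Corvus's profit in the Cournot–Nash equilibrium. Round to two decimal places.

Drake's profit: π_D = (417 - 3Q)q_D - (134q_D). Setting ∂π_D/∂q_D = 0: 283 - 6q_D - 3(q_C + q_K) = 0.
Corvus's profit: π_C = (417 - 3Q)q_C - (17q_C). Setting ∂π_C/∂q_C = 0: 400 - 6q_C - 3(q_D + q_K) = 0.
Kestrel's profit: π_K = (417 - 3Q)q_K - (104q_K). Setting ∂π_K/∂q_K = 0: 313 - 6q_K - 3(q_D + q_C) = 0.
Summing all 3 equations gives 996 − 12Q = 0, hence Q = 83.
Back-substituting: q_D = (283 − 249)/3 = 34/3, q_C = (400 − 249)/3 = 151/3, q_K = (313 − 249)/3 = 64/3.
Price P = 417 - 3·83 = 168.
Corvus's profit: (168 - 17)·(151/3) = 7600.3333.

7600.33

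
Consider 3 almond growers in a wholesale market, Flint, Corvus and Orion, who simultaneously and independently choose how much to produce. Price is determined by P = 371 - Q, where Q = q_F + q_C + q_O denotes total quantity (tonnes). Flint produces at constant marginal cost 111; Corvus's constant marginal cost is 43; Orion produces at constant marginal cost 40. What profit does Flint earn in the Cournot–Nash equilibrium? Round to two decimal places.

915.06

Flint's profit: π_F = (371 - Q)q_F - (111q_F). Setting ∂π_F/∂q_F = 0: 260 - 2q_F - (q_C + q_O) = 0.
Corvus's first-order condition: 328 - 2q_C - (q_F + q_O) = 0.
Orion's profit: π_O = (371 - Q)q_O - (40q_O). Setting ∂π_O/∂q_O = 0: 331 - 2q_O - (q_F + q_C) = 0.
Summing all 3 equations gives 919 − 4Q = 0, hence Q = 919/4.
Back-substituting: q_F = (260 − 919/4) = 121/4, q_C = (328 − 919/4) = 393/4, q_O = (331 − 919/4) = 405/4.
Price P = 371 - 919/4 = 565/4.
Flint's profit: (565/4 - 111)·(121/4) = 915.0625.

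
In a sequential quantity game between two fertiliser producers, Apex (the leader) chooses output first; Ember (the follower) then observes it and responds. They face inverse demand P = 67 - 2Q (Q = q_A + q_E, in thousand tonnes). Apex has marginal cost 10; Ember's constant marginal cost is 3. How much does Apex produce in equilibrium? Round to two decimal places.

12.50

The follower Ember best-responds to any q_A: π_E = (67 - 2Q)q_E - 3q_E.
∂π_E/∂q_E = 64 - 2q_A - 4q_E = 0 gives the reaction function q_E = (64 - 2q_A)/4.
The leader anticipates this reaction. Substituting into P = 67 - 2Q gives P = 35 - q_A, so π_A = (35 - q_A)q_A - 10q_A.
Leader FOC: 25 - 2q_A = 0, so q_A = 25/2.
Then q_E = (64 - 2·(25/2))/4 = 39/4.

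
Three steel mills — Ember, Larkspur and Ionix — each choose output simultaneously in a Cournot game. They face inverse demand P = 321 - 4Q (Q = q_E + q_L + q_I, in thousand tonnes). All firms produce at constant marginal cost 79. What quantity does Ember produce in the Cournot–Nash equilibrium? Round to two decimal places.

A representative firm's profit is π_i = q_i(321 - 4Q) - 79q_i.
Setting ∂π_i/∂q_i = 0 with rivals' quantities fixed: 242 - 8q_i - 4·Σ_{j≠i} q_j = 0.
By symmetry each firm produces the same amount; substituting Σ_{j≠i} q_j = 2q_i yields q_i = 242/16 = 121/8.

15.13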